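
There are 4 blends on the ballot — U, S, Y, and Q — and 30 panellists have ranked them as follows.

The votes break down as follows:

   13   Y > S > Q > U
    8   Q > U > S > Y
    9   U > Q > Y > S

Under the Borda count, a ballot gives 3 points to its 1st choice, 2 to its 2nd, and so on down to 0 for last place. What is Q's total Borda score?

Borda scores:
  U: 13·0 + 8·2 + 9·3 = 43
  S: 13·2 + 8·1 + 9·0 = 34
  Y: 13·3 + 8·0 + 9·1 = 48
  Q: 13·1 + 8·3 + 9·2 = 55

55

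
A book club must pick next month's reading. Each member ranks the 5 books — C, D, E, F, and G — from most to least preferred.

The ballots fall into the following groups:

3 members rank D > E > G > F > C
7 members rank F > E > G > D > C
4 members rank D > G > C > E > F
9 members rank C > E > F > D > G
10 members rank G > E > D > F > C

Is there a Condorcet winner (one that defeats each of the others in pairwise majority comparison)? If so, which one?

Head-to-head results (33 voters total):
C vs D: D wins 24–9.
C vs E: E wins 20–13.
C vs F: F wins 20–13.
C vs G: G wins 24–9.
D vs E: E wins 26–7.
D vs F: D wins 17–16.
D vs G: G wins 17–16.
E vs F: E wins 26–7.
E vs G: E wins 19–14.
F vs G: G wins 17–16.
E beats each rival — C (20–13), D (26–7), F (26–7), G (19–14) — so E is the Condorcet winner.

E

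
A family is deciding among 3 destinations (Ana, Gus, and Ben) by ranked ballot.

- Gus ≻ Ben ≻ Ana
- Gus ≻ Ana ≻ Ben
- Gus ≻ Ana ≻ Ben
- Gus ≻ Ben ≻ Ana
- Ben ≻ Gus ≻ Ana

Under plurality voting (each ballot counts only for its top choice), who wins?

Gus

First-place vote totals:
  Ana: 0
  Gus: 4
  Ben: 1
Gus has the most first-place votes.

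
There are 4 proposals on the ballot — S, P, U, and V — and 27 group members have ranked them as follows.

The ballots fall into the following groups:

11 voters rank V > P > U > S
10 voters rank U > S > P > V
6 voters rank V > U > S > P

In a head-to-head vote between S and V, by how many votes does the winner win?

Ballots ranking S above V: 10.
Ballots ranking V above S: 11+6 = 17.
V wins 17–10, a margin of 7.

7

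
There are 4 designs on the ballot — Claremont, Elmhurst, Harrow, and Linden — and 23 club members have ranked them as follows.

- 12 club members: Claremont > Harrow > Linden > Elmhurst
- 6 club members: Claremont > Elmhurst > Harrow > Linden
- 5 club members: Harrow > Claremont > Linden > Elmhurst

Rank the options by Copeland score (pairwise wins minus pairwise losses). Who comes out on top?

Pairwise results:
  Claremont vs Elmhurst: Claremont wins 23–0.
  Claremont vs Harrow: Claremont wins 18–5.
  Claremont vs Linden: Claremont wins 23–0.
  Elmhurst vs Harrow: Harrow wins 17–6.
  Elmhurst vs Linden: Linden wins 17–6.
  Harrow vs Linden: Harrow wins 23–0.
Copeland scores (wins − losses):
  Claremont: 3 − 0 = 3
  Elmhurst: 0 − 3 = -3
  Harrow: 2 − 1 = 1
  Linden: 1 − 2 = -1
Claremont has the best Copeland score.

Claremont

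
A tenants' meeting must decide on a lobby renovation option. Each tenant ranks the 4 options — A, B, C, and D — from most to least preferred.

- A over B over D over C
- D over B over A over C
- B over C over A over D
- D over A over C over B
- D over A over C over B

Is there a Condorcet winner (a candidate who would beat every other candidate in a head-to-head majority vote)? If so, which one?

Head-to-head results (5 voters total):
A vs B: A wins 3–2.
A vs C: A wins 4–1.
A vs D: D wins 3–2.
B vs C: B wins 3–2.
B vs D: D wins 3–2.
C vs D: D wins 4–1.
D beats each rival — A (3–2), B (3–2), C (4–1) — so D is the Condorcet winner.

D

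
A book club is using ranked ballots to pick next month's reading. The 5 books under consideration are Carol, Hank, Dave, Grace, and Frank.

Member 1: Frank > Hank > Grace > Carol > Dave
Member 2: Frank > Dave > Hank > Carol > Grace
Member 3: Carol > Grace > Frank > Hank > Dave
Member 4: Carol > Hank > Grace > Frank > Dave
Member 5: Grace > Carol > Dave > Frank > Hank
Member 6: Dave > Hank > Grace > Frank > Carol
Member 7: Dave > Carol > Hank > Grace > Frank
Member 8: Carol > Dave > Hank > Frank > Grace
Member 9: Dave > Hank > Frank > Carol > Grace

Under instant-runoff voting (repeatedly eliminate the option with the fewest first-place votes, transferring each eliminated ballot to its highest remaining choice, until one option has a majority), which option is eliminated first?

Round 1: Carol 3, Dave 3, Frank 2, Grace 1, Hank 0. Hank has the fewest and is eliminated.
Round 2: Carol 3, Dave 3, Frank 2, Grace 1. Grace has the fewest and is eliminated.
Round 3: Carol 4, Dave 3, Frank 2. Frank has the fewest and is eliminated.
Round 4: Carol 5, Dave 4. Carol has a majority.

Hank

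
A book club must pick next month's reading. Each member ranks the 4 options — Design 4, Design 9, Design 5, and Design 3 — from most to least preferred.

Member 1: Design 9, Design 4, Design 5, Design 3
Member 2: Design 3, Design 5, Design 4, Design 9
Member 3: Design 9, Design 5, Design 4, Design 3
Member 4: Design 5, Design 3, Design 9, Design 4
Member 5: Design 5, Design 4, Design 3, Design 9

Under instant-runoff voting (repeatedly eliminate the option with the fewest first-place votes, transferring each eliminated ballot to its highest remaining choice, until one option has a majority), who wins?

Round 1: Design 9 2, Design 5 2, Design 3 1, Design 4 0. Design 4 has the fewest and is eliminated.
Round 2: Design 9 2, Design 5 2, Design 3 1. Design 3 has the fewest and is eliminated.
Round 3: Design 5 3, Design 9 2. Design 5 has a majority.

Design 5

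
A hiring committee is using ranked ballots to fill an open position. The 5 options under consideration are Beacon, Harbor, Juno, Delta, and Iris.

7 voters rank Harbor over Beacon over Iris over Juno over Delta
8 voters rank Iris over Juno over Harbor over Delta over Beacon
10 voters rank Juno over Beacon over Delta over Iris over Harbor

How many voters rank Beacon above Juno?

7

Ballots ranking Beacon above Juno: 7.
Ballots ranking Juno above Beacon: 8+10 = 18.
So 7 of 25 voters prefer Beacon to Juno.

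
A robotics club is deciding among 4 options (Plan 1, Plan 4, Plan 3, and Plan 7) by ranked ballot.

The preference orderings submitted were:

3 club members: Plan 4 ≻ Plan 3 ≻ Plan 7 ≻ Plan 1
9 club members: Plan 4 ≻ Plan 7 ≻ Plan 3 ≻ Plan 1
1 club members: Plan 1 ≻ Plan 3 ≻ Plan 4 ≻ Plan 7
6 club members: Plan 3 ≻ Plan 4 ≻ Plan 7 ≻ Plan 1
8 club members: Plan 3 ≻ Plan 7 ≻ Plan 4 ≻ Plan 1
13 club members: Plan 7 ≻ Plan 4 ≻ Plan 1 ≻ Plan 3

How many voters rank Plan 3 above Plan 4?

15

Ballots ranking Plan 3 above Plan 4: 1+6+8 = 15.
Ballots ranking Plan 4 above Plan 3: 3+9+13 = 25.
So 15 of 40 voters prefer Plan 3 to Plan 4.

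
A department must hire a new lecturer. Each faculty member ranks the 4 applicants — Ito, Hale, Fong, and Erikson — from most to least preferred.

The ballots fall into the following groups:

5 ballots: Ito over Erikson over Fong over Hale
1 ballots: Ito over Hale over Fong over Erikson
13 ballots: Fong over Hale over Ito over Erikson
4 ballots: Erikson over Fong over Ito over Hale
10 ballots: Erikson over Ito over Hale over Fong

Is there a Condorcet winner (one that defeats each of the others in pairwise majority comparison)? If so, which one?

Head-to-head results (33 voters total):
Ito vs Hale: Ito wins 20–13.
Ito vs Fong: Fong wins 17–16.
Ito vs Erikson: Ito wins 19–14.
Hale vs Fong: Fong wins 22–11.
Hale vs Erikson: Erikson wins 19–14.
Fong vs Erikson: Erikson wins 19–14.
No candidate beats all others: Ito beats Erikson beats Fong beats Ito, a majority cycle.

None — there is no Condorcet winner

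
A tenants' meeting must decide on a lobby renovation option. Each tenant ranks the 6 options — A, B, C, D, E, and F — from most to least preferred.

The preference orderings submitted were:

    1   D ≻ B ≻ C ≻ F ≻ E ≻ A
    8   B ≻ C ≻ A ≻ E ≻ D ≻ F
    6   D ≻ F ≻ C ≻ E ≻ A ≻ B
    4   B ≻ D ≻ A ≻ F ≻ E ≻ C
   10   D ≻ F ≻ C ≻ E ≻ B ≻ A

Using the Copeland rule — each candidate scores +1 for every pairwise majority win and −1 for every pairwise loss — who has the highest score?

D

Pairwise results:
  A vs B: B wins 23–6.
  A vs C: C wins 25–4.
  A vs D: D wins 21–8.
  A vs E: E wins 17–12.
  A vs F: F wins 17–12.
  B vs C: C wins 16–13.
  B vs D: D wins 17–12.
  B vs E: E wins 16–13.
  B vs F: F wins 16–13.
  C vs D: D wins 21–8.
  C vs E: C wins 25–4.
  C vs F: F wins 20–9.
  D vs E: D wins 21–8.
  D vs F: D wins 29–0.
  E vs F: F wins 21–8.
Copeland scores (wins − losses):
  A: 0 − 5 = -5
  B: 1 − 4 = -3
  C: 3 − 2 = 1
  D: 5 − 0 = 5
  E: 2 − 3 = -1
  F: 4 − 1 = 3
D has the best Copeland score.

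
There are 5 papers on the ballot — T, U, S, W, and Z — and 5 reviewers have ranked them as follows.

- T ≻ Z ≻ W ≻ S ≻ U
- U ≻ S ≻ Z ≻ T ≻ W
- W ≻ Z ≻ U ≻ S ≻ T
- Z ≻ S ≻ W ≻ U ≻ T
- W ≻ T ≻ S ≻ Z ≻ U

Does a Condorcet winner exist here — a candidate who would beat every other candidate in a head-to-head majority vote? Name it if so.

Z

Head-to-head results (5 voters total):
T vs U: U wins 3–2.
T vs S: S wins 3–2.
T vs W: W wins 3–2.
T vs Z: Z wins 3–2.
U vs S: S wins 3–2.
U vs W: W wins 4–1.
U vs Z: Z wins 4–1.
S vs W: W wins 3–2.
S vs Z: Z wins 3–2.
W vs Z: Z wins 3–2.
Z beats each rival — T (3–2), U (4–1), S (3–2), W (3–2) — so Z is the Condorcet winner.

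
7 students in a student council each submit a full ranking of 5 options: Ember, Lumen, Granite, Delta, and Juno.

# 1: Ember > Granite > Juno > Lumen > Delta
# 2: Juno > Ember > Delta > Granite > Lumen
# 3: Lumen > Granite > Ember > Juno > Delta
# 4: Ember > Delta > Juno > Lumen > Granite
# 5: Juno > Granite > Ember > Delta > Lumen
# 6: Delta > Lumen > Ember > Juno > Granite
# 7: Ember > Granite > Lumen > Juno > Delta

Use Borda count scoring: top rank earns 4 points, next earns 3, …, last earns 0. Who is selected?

Borda scores:
  Ember: 4 + 3 + 2 + 4 + 2 + 2 + 4 = 21
  Lumen: 1 + 0 + 4 + 1 + 0 + 3 + 2 = 11
  Granite: 3 + 1 + 3 + 0 + 3 + 0 + 3 = 13
  Delta: 0 + 2 + 0 + 3 + 1 + 4 + 0 = 10
  Juno: 2 + 4 + 1 + 2 + 4 + 1 + 1 = 15
Ember has the highest total.

Ember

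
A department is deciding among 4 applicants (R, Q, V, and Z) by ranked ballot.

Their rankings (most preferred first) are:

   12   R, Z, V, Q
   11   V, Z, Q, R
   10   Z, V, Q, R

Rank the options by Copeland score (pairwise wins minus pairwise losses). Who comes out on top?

Z

Pairwise results:
  R vs Q: Q wins 21–12.
  R vs V: V wins 21–12.
  R vs Z: Z wins 21–12.
  Q vs V: V wins 33–0.
  Q vs Z: Z wins 33–0.
  V vs Z: Z wins 22–11.
Copeland scores (wins − losses):
  R: 0 − 3 = -3
  Q: 1 − 2 = -1
  V: 2 − 1 = 1
  Z: 3 − 0 = 3
Z has the best Copeland score.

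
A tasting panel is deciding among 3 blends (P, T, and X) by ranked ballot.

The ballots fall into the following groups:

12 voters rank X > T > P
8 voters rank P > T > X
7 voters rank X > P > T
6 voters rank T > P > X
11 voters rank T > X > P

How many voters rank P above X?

14

Ballots ranking P above X: 8+6 = 14.
Ballots ranking X above P: 12+7+11 = 30.
So 14 of 44 voters prefer P to X.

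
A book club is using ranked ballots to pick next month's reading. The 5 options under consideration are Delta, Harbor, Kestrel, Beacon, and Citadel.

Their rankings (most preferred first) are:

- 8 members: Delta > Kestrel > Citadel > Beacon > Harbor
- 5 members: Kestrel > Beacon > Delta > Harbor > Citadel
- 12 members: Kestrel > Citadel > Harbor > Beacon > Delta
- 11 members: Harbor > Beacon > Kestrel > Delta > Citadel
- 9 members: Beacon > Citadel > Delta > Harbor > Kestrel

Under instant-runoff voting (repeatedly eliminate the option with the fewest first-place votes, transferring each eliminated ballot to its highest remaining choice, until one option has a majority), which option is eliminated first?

Citadel

Round 1: Kestrel 17, Harbor 11, Beacon 9, Delta 8, Citadel 0. Citadel has the fewest and is eliminated.
Round 2: Kestrel 17, Harbor 11, Beacon 9, Delta 8. Delta has the fewest and is eliminated.
Round 3: Kestrel 25, Harbor 11, Beacon 9. Kestrel has a majority.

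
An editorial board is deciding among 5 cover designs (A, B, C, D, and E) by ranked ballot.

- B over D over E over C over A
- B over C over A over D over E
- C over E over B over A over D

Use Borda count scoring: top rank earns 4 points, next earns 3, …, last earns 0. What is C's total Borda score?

8

Borda scores:
  A: 0 + 2 + 1 = 3
  B: 4 + 4 + 2 = 10
  C: 1 + 3 + 4 = 8
  D: 3 + 1 + 0 = 4
  E: 2 + 0 + 3 = 5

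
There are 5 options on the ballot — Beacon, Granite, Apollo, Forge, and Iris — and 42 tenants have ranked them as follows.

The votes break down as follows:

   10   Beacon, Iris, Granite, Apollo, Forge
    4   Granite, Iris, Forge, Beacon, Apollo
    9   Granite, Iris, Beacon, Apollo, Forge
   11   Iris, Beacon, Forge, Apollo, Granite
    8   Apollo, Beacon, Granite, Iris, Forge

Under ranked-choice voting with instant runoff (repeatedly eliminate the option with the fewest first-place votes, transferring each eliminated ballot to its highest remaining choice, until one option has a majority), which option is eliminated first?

Round 1: Granite 13, Iris 11, Beacon 10, Apollo 8, Forge 0. Forge has the fewest and is eliminated.
Round 2: Granite 13, Iris 11, Beacon 10, Apollo 8. Apollo has the fewest and is eliminated.
Round 3: Beacon 18, Granite 13, Iris 11. Iris has the fewest and is eliminated.
Round 4: Beacon 29, Granite 13. Beacon has a majority.

Forge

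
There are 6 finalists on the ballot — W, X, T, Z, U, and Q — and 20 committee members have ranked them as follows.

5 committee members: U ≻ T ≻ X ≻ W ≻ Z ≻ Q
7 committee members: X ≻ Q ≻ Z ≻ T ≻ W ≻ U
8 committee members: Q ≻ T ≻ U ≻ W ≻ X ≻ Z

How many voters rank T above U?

Ballots ranking T above U: 7+8 = 15.
Ballots ranking U above T: 5.
So 15 of 20 voters prefer T to U.

15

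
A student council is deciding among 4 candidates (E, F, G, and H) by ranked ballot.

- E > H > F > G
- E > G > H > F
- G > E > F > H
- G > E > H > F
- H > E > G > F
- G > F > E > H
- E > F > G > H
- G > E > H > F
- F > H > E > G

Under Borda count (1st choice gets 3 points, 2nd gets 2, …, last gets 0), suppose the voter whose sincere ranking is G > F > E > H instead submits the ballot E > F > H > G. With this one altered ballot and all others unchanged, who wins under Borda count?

E

Borda totals with the altered ballot: E 21, F 9, G 13, H 11.
The winner is unchanged: still E.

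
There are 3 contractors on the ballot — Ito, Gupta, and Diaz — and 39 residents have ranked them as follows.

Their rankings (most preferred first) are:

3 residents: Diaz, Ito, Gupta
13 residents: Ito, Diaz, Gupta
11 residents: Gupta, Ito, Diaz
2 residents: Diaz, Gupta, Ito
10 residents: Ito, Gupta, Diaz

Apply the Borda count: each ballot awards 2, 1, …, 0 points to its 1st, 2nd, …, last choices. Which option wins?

Borda scores:
  Ito: 3·1 + 13·2 + 11·1 + 2·0 + 10·2 = 60
  Gupta: 3·0 + 13·0 + 11·2 + 2·1 + 10·1 = 34
  Diaz: 3·2 + 13·1 + 11·0 + 2·2 + 10·0 = 23
Ito has the highest total.

Ito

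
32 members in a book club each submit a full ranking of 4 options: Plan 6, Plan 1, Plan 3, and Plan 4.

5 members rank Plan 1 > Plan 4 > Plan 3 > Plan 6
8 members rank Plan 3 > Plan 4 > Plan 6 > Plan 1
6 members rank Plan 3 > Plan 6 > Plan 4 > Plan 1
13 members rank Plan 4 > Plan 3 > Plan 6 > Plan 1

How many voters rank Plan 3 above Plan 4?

Ballots ranking Plan 3 above Plan 4: 8+6 = 14.
Ballots ranking Plan 4 above Plan 3: 5+13 = 18.
So 14 of 32 voters prefer Plan 3 to Plan 4.

14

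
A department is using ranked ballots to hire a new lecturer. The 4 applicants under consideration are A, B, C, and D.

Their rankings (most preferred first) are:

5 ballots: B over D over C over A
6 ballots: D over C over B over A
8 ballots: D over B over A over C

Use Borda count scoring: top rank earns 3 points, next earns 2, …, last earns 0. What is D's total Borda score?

52

Borda scores:
  A: 5·0 + 6·0 + 8·1 = 8
  B: 5·3 + 6·1 + 8·2 = 37
  C: 5·1 + 6·2 + 8·0 = 17
  D: 5·2 + 6·3 + 8·3 = 52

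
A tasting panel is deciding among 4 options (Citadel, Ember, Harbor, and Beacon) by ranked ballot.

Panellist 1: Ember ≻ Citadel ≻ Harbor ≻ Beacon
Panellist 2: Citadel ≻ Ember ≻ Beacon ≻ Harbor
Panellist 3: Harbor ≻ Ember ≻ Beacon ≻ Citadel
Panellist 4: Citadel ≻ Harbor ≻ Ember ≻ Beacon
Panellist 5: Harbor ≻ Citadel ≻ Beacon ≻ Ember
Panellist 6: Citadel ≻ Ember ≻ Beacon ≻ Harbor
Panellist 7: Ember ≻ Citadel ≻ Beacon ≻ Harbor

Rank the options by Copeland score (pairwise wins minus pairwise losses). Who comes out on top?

Citadel

Pairwise results:
  Citadel vs Ember: Citadel wins 4–3.
  Citadel vs Harbor: Citadel wins 5–2.
  Citadel vs Beacon: Citadel wins 6–1.
  Ember vs Harbor: Ember wins 4–3.
  Ember vs Beacon: Ember wins 6–1.
  Harbor vs Beacon: Harbor wins 4–3.
Copeland scores (wins − losses):
  Citadel: 3 − 0 = 3
  Ember: 2 − 1 = 1
  Harbor: 1 − 2 = -1
  Beacon: 0 − 3 = -3
Citadel has the best Copeland score.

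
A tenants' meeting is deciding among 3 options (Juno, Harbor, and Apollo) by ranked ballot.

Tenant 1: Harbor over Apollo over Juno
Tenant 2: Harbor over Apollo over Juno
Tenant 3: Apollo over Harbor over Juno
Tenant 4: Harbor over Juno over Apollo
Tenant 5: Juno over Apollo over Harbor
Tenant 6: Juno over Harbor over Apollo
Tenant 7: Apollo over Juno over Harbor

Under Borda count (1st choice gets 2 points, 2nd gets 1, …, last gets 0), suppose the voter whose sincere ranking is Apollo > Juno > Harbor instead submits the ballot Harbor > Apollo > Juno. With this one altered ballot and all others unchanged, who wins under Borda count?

Harbor

Borda totals with the altered ballot: Juno 5, Harbor 10, Apollo 6.
The winner is unchanged: still Harbor.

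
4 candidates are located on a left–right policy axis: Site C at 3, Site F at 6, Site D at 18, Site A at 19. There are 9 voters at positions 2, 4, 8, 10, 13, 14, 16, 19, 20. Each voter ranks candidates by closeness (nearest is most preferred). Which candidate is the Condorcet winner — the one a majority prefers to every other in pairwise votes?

With single-peaked preferences on a line, the Condorcet winner is the candidate closest to the median voter.
The median voter (position 13) is closest to Site D at 18.
Check: Site D vs Site F — voters closer to Site D: 5 of 9.

Site D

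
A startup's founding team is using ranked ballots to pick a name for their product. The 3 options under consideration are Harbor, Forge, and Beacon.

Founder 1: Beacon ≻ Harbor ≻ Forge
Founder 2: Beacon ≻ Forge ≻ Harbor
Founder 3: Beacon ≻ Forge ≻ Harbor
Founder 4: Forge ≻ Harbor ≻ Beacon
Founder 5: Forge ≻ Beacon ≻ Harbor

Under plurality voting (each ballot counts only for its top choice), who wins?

First-place vote totals:
  Harbor: 0
  Forge: 2
  Beacon: 3
Beacon has the most first-place votes.

Beacon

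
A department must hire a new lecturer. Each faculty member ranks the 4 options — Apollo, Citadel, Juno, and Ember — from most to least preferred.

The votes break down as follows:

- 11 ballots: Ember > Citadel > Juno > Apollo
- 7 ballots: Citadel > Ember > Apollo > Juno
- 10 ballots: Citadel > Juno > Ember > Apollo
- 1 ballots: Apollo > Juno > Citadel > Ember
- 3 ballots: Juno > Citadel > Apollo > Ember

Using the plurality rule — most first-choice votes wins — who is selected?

First-place vote totals:
  Apollo: 1
  Citadel: 17
  Juno: 3
  Ember: 11
Citadel has the most first-place votes.

Citadel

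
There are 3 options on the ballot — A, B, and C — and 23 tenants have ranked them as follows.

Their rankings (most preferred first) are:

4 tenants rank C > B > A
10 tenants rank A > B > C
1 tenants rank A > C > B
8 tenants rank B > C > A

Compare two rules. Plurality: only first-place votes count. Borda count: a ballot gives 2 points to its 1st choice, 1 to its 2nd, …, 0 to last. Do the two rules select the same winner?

No

Plurality first-place counts: A 11, B 8, C 4 → A.
Borda totals: A 22, B 30, C 17 → B.
The two rules disagree: plurality picks A, Borda picks B.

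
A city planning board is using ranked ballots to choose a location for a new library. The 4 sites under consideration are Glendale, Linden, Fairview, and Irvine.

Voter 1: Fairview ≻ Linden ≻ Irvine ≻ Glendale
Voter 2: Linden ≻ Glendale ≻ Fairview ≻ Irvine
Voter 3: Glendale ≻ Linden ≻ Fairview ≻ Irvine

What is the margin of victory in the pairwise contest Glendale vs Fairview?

Ballots ranking Glendale above Fairview: 2.
Ballots ranking Fairview above Glendale: 1.
Glendale wins 2–1, a margin of 1.

1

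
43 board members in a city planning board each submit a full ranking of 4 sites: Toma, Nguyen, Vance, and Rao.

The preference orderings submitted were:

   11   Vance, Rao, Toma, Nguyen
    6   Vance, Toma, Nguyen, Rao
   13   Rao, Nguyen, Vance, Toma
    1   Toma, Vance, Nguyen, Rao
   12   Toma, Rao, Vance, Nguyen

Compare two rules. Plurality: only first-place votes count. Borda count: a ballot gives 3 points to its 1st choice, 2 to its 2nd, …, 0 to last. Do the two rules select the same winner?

No

Plurality first-place counts: Toma 13, Nguyen 0, Vance 17, Rao 13 → Vance.
Borda totals: Toma 62, Nguyen 33, Vance 78, Rao 85 → Rao.
The two rules disagree: plurality picks Vance, Borda picks Rao.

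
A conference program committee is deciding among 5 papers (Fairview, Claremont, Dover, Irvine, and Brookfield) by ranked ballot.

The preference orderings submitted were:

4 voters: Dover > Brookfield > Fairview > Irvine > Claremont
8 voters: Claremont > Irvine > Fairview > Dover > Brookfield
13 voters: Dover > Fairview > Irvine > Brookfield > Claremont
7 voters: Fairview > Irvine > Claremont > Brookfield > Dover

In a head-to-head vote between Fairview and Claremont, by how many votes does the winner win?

16

Ballots ranking Fairview above Claremont: 4+13+7 = 24.
Ballots ranking Claremont above Fairview: 8.
Fairview wins 24–8, a margin of 16.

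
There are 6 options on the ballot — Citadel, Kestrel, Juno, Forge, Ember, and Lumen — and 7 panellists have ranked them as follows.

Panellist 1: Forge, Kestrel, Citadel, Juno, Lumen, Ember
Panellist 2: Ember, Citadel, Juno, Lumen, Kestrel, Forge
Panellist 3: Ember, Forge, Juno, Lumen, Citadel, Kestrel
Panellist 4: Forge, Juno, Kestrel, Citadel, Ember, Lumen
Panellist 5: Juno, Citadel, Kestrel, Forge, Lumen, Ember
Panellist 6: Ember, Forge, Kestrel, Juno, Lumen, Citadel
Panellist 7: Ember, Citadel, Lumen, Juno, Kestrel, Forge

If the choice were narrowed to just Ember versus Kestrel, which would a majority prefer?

Ember

Ballots ranking Ember above Kestrel: 4.
Ballots ranking Kestrel above Ember: 3.
Ember wins the head-to-head, 4–3.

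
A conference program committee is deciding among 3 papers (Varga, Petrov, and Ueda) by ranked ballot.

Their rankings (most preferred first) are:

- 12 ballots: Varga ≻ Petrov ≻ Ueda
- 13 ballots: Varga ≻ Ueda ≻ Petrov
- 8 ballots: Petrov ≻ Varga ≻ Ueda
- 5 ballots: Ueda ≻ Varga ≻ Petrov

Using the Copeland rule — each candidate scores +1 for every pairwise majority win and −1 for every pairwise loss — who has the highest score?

Varga

Pairwise results:
  Varga vs Petrov: Varga wins 30–8.
  Varga vs Ueda: Varga wins 33–5.
  Petrov vs Ueda: Petrov wins 20–18.
Copeland scores (wins − losses):
  Varga: 2 − 0 = 2
  Petrov: 1 − 1 = 0
  Ueda: 0 − 2 = -2
Varga has the best Copeland score.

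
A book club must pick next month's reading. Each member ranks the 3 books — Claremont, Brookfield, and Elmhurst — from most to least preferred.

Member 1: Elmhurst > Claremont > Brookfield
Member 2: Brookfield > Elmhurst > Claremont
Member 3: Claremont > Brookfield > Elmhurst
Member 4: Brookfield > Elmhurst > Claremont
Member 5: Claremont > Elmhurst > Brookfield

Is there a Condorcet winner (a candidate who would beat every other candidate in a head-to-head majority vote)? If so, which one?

Head-to-head results (5 voters total):
Claremont vs Brookfield: Claremont wins 3–2.
Claremont vs Elmhurst: Elmhurst wins 3–2.
Brookfield vs Elmhurst: Brookfield wins 3–2.
No candidate beats all others: Claremont beats Brookfield beats Elmhurst beats Claremont, a majority cycle.

None — there is no Condorcet winner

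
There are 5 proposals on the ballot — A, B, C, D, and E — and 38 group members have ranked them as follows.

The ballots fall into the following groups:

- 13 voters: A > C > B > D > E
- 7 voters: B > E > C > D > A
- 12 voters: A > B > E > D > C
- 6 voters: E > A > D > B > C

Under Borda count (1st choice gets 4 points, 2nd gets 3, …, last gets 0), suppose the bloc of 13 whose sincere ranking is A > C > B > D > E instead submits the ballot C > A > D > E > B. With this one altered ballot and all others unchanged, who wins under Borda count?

A

Borda totals with the altered ballot: A 105, B 70, C 66, D 57, E 82.
The winner is unchanged: still A.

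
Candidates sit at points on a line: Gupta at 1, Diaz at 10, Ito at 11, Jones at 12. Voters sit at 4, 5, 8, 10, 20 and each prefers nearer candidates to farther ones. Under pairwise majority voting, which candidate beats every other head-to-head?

Diaz

With single-peaked preferences on a line, the Condorcet winner is the candidate closest to the median voter.
The median voter (position 8) is closest to Diaz at 10.
Check: Diaz vs Ito — voters closer to Diaz: 4 of 5.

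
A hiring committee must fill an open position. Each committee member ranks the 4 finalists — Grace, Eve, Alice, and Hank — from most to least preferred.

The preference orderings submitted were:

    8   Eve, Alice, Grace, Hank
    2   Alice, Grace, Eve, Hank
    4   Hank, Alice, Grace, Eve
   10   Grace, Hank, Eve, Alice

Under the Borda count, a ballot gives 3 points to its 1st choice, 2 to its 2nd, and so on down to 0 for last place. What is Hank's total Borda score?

32

Borda scores:
  Grace: 8·1 + 2·2 + 4·1 + 10·3 = 46
  Eve: 8·3 + 2·1 + 4·0 + 10·1 = 36
  Alice: 8·2 + 2·3 + 4·2 + 10·0 = 30
  Hank: 8·0 + 2·0 + 4·3 + 10·2 = 32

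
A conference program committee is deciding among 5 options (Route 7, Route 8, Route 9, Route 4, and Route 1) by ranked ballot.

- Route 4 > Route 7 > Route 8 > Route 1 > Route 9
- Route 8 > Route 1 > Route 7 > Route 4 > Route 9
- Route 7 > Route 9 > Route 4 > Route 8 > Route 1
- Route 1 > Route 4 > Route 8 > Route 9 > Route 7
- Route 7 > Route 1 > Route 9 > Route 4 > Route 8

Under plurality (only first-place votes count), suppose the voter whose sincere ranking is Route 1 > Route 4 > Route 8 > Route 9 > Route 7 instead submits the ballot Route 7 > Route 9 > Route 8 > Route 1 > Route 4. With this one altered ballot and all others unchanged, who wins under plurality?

Route 7

First-place totals with the altered ballot: Route 7 3, Route 8 1, Route 9 0, Route 4 1, Route 1 0.
The winner is unchanged: still Route 7.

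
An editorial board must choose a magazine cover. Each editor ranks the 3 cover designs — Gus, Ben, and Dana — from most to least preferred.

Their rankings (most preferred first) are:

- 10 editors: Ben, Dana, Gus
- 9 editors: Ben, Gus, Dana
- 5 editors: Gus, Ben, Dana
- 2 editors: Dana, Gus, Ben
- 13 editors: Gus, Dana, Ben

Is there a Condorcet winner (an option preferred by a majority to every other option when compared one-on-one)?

Yes

Head-to-head results (39 voters total):
Gus vs Ben: Gus wins 20–19.
Gus vs Dana: Gus wins 27–12.
Ben vs Dana: Ben wins 24–15.
Gus beats each rival — Ben (20–19), Dana (27–12) — so Gus is the Condorcet winner.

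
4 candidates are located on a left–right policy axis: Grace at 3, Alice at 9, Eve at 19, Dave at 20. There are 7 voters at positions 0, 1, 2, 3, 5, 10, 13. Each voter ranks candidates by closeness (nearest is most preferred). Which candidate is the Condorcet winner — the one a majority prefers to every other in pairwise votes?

With single-peaked preferences on a line, the Condorcet winner is the candidate closest to the median voter.
The median voter (position 3) is closest to Grace at 3.
Check: Grace vs Dave — voters closer to Grace: 6 of 7.

Grace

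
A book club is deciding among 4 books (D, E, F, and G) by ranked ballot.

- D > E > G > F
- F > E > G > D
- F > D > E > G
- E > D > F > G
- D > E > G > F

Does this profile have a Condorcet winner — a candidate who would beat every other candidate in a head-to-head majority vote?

Yes

Head-to-head results (5 voters total):
D vs E: D wins 3–2.
D vs F: D wins 3–2.
D vs G: D wins 4–1.
E vs F: E wins 3–2.
E vs G: E wins 5–0.
F vs G: F wins 3–2.
D beats each rival — E (3–2), F (3–2), G (4–1) — so D is the Condorcet winner.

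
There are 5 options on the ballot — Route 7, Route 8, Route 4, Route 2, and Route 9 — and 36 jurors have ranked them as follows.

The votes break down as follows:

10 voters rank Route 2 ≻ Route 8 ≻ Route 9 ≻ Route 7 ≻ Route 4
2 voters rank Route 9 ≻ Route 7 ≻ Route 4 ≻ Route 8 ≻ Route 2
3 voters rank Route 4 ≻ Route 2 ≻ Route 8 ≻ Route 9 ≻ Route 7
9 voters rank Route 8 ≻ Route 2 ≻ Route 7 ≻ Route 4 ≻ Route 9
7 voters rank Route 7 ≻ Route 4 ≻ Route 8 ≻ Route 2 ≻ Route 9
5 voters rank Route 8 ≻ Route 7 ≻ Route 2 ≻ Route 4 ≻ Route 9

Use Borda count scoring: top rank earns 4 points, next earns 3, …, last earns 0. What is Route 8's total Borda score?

108

Borda scores:
  Route 7: 10·1 + 2·3 + 3·0 + 9·2 + 7·4 + 5·3 = 77
  Route 8: 10·3 + 2·1 + 3·2 + 9·4 + 7·2 + 5·4 = 108
  Route 4: 10·0 + 2·2 + 3·4 + 9·1 + 7·3 + 5·1 = 51
  Route 2: 10·4 + 2·0 + 3·3 + 9·3 + 7·1 + 5·2 = 93
  Route 9: 10·2 + 2·4 + 3·1 + 9·0 + 7·0 + 5·0 = 31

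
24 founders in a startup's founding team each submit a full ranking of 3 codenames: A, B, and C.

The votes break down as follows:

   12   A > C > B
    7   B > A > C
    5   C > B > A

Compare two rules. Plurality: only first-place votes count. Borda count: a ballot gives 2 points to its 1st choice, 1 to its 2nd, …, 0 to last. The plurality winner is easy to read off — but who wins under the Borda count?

A

Plurality first-place counts: A 12, B 7, C 5 → A.
Borda totals: A 31, B 19, C 22 → A.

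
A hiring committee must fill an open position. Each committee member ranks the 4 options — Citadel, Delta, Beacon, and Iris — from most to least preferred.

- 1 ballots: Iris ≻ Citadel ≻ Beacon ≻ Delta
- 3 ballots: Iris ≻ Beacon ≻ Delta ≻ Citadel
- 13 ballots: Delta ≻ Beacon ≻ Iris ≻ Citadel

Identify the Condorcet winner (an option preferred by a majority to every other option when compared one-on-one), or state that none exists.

Head-to-head results (17 voters total):
Citadel vs Delta: Delta wins 16–1.
Citadel vs Beacon: Beacon wins 16–1.
Citadel vs Iris: Iris wins 17–0.
Delta vs Beacon: Delta wins 13–4.
Delta vs Iris: Delta wins 13–4.
Beacon vs Iris: Beacon wins 13–4.
Delta beats each rival — Citadel (16–1), Beacon (13–4), Iris (13–4) — so Delta is the Condorcet winner.

Delta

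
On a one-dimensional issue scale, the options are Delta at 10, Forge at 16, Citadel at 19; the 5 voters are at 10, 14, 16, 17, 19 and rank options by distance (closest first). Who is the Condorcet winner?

Forge

With single-peaked preferences on a line, the Condorcet winner is the candidate closest to the median voter.
The median voter (position 16) is closest to Forge at 16.
Check: Forge vs Delta — voters closer to Forge: 4 of 5.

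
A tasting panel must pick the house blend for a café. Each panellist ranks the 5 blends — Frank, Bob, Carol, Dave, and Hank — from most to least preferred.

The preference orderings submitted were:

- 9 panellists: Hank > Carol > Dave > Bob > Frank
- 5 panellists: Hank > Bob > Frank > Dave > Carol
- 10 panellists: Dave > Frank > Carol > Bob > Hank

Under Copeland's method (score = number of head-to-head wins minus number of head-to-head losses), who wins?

Pairwise results:
  Frank vs Bob: Bob wins 14–10.
  Frank vs Carol: Frank wins 15–9.
  Frank vs Dave: Dave wins 19–5.
  Frank vs Hank: Hank wins 14–10.
  Bob vs Carol: Carol wins 19–5.
  Bob vs Dave: Dave wins 19–5.
  Bob vs Hank: Hank wins 14–10.
  Carol vs Dave: Dave wins 15–9.
  Carol vs Hank: Hank wins 14–10.
  Dave vs Hank: Hank wins 14–10.
Copeland scores (wins − losses):
  Frank: 1 − 3 = -2
  Bob: 1 − 3 = -2
  Carol: 1 − 3 = -2
  Dave: 3 − 1 = 2
  Hank: 4 − 0 = 4
Hank has the best Copeland score.

Hank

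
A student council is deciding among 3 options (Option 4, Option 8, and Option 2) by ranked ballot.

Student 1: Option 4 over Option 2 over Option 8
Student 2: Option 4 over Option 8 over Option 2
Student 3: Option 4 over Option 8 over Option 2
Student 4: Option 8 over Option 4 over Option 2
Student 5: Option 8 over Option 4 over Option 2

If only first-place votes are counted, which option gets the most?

First-place vote totals:
  Option 4: 3
  Option 8: 2
  Option 2: 0
Option 4 has the most first-place votes.

Option 4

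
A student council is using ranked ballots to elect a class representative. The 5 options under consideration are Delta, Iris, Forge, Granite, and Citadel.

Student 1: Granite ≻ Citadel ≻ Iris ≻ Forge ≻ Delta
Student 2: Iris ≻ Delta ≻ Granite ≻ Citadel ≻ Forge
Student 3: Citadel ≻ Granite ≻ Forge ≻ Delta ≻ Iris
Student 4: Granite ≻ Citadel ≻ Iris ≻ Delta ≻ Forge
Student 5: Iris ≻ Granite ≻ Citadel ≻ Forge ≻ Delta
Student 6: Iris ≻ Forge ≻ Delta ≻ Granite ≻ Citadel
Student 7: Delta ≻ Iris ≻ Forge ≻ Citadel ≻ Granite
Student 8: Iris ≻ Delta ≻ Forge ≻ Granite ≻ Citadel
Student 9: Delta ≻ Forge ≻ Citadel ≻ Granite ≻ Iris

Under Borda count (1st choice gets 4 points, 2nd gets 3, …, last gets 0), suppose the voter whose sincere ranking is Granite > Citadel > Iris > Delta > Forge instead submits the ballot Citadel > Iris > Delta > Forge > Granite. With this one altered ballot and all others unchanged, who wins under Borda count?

Iris

Borda totals with the altered ballot: Delta 19, Iris 24, Forge 15, Granite 15, Citadel 17.
The winner is unchanged: still Iris.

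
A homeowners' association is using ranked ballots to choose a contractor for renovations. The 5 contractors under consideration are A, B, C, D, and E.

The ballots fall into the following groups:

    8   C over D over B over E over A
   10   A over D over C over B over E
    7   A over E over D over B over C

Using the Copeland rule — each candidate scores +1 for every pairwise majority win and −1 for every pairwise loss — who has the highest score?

A

Pairwise results:
  A vs B: A wins 17–8.
  A vs C: A wins 17–8.
  A vs D: A wins 17–8.
  A vs E: A wins 17–8.
  B vs C: C wins 18–7.
  B vs D: D wins 25–0.
  B vs E: B wins 18–7.
  C vs D: D wins 17–8.
  C vs E: C wins 18–7.
  D vs E: D wins 18–7.
Copeland scores (wins − losses):
  A: 4 − 0 = 4
  B: 1 − 3 = -2
  C: 2 − 2 = 0
  D: 3 − 1 = 2
  E: 0 − 4 = -4
A has the best Copeland score.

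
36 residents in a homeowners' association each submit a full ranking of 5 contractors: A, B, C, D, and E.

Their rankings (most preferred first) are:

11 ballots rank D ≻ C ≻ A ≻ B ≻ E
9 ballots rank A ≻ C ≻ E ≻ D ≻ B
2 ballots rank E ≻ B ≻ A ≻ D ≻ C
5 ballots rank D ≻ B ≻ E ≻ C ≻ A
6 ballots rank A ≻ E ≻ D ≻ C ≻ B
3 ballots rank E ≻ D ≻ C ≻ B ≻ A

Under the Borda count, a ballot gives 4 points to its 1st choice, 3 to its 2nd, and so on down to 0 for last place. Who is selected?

D

Borda scores:
  A: 11·2 + 9·4 + 2·2 + 5·0 + 6·4 + 3·0 = 86
  B: 11·1 + 9·0 + 2·3 + 5·3 + 6·0 + 3·1 = 35
  C: 11·3 + 9·3 + 2·0 + 5·1 + 6·1 + 3·2 = 77
  D: 11·4 + 9·1 + 2·1 + 5·4 + 6·2 + 3·3 = 96
  E: 11·0 + 9·2 + 2·4 + 5·2 + 6·3 + 3·4 = 66
D has the highest total.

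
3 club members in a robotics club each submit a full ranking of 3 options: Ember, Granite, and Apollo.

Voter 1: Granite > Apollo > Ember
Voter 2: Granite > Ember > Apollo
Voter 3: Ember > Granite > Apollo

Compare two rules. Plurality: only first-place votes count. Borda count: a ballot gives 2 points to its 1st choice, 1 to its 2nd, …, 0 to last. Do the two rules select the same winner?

Plurality first-place counts: Ember 1, Granite 2, Apollo 0 → Granite.
Borda totals: Ember 3, Granite 5, Apollo 1 → Granite.
The two rules agree on Granite.

Yes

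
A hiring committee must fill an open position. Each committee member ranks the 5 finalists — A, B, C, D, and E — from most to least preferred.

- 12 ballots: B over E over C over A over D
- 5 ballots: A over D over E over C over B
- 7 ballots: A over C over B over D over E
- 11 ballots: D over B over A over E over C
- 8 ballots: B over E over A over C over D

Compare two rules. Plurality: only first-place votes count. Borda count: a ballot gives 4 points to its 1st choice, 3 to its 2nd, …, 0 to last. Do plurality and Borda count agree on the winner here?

Plurality first-place counts: A 12, B 20, C 0, D 11, E 0 → B.
Borda totals: A 98, B 127, C 58, D 66, E 81 → B.
The two rules agree on B.

Yes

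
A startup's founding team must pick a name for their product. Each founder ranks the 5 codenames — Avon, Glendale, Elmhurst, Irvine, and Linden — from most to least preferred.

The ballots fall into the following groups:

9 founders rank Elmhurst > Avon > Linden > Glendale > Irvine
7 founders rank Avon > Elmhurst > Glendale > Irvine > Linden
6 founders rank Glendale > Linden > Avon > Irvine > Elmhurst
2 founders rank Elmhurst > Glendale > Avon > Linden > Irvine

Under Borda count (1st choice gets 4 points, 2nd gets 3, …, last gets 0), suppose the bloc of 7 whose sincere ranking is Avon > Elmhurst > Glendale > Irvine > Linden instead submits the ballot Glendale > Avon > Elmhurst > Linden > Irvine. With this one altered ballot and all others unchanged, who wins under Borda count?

Borda totals with the altered ballot: Avon 64, Glendale 67, Elmhurst 58, Irvine 6, Linden 45.
The switch changes the winner from Avon to Glendale.

Glendale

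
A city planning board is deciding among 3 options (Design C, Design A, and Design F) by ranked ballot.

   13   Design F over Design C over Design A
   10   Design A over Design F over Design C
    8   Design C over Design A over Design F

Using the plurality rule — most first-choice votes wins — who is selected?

Design F

First-place vote totals:
  Design C: 8
  Design A: 10
  Design F: 13
Design F has the most first-place votes.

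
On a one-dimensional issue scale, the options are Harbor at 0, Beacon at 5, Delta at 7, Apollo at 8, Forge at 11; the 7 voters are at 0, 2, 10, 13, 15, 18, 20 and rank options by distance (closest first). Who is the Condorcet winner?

With single-peaked preferences on a line, the Condorcet winner is the candidate closest to the median voter.
The median voter (position 13) is closest to Forge at 11.
Check: Forge vs Harbor — voters closer to Forge: 5 of 7.

Forge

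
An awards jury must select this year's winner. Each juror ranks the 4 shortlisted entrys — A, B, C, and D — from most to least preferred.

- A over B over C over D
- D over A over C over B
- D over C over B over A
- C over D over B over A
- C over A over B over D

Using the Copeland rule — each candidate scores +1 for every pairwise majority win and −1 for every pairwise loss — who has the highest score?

Pairwise results:
  A vs B: A wins 3–2.
  A vs C: C wins 3–2.
  A vs D: D wins 3–2.
  B vs C: C wins 4–1.
  B vs D: D wins 3–2.
  C vs D: C wins 3–2.
Copeland scores (wins − losses):
  A: 1 − 2 = -1
  B: 0 − 3 = -3
  C: 3 − 0 = 3
  D: 2 − 1 = 1
C has the best Copeland score.

C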